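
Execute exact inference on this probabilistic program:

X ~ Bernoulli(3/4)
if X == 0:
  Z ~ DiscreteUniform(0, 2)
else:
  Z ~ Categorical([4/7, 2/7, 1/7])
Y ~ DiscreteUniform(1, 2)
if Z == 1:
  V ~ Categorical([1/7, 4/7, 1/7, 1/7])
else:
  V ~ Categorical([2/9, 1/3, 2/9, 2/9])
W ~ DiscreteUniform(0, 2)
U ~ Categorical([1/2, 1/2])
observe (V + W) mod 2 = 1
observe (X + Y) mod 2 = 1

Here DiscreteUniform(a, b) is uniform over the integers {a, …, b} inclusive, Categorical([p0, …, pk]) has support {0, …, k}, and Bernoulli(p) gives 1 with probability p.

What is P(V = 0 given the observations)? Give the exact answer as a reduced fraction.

Enumerate traces; 72 have nonzero weight after conditioning:
  (X=0, Z=0, Y=1, V=0, W=1, U=0) weight 1/648
  (X=0, Z=0, Y=1, V=0, W=1, U=1) weight 1/648
  (X=0, Z=0, Y=1, V=1, W=0, U=0) weight 1/432
  (X=0, Z=0, Y=1, V=1, W=0, U=1) weight 1/432
  (X=0, Z=0, Y=1, V=1, W=2, U=0) weight 1/432
  (X=0, Z=0, Y=1, V=1, W=2, U=1) weight 1/432
  (X=0, Z=0, Y=1, V=2, W=1, U=0) weight 1/648
  (X=0, Z=0, Y=1, V=2, W=1, U=1) weight 1/648
  (X=0, Z=0, Y=1, V=3, W=0, U=0) weight 1/648
  … 63 more
Group by V:
  weight(V=0) = 1051/31752
  weight(V=1) = 713/5292
  weight(V=2) = 1051/31752
  weight(V=3) = 1051/15876
Total weight = 1051/31752 + 713/5292 + 1051/31752 + 1051/15876 = 4241/15876
P(V=0 | obs) = 1051/31752 / 4241/15876 = 1051/8482
P(V=1 | obs) = 713/5292 / 4241/15876 = 2139/4241
P(V=2 | obs) = 1051/31752 / 4241/15876 = 1051/8482
P(V=3 | obs) = 1051/15876 / 4241/15876 = 1051/4241

P(V = 0 | obs) = 1051/8482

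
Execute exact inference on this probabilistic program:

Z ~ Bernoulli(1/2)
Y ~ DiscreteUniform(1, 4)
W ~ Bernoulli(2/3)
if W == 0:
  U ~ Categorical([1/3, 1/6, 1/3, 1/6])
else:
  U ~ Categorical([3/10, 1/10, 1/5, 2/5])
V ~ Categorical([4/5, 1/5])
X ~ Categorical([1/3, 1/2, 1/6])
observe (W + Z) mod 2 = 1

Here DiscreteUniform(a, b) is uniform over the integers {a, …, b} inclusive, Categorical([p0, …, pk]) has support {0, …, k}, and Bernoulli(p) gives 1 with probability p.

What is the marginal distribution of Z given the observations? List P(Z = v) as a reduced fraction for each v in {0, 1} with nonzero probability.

Enumerate traces; 192 have nonzero weight after conditioning:
  (Z=0, Y=1, W=1, U=0, V=0, X=0) weight 1/150
  (Z=0, Y=1, W=1, U=0, V=0, X=1) weight 1/100
  (Z=0, Y=1, W=1, U=0, V=0, X=2) weight 1/300
  (Z=0, Y=1, W=1, U=0, V=1, X=0) weight 1/600
  (Z=0, Y=1, W=1, U=0, V=1, X=1) weight 1/400
  (Z=0, Y=1, W=1, U=0, V=1, X=2) weight 1/1200
  (Z=0, Y=1, W=1, U=1, V=0, X=0) weight 1/450
  (Z=0, Y=1, W=1, U=1, V=0, X=1) weight 1/300
  (Z=1, Y=1, W=0, U=0, V=0, X=0) weight 1/270
  … 183 more
Group by Z:
  weight(Z=0) = 1/3
  weight(Z=1) = 1/6
Total weight = 1/3 + 1/6 = 1/2
P(Z=0 | obs) = 1/3 / 1/2 = 2/3
P(Z=1 | obs) = 1/6 / 1/2 = 1/3

P(Z=0) = 2/3, P(Z=1) = 1/3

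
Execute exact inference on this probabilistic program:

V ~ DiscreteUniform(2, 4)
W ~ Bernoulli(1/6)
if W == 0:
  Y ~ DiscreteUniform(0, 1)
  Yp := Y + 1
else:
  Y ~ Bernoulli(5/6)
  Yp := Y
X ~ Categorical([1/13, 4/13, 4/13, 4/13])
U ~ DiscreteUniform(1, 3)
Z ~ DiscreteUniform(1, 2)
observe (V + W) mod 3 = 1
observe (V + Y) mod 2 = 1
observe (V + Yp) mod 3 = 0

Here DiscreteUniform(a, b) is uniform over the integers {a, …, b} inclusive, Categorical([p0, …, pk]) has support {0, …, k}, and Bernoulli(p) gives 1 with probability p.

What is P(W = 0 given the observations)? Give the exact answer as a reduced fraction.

Enumerate traces; 48 have nonzero weight after conditioning:
  (V=3, W=1, Y=0, X=0, U=1, Z=1) weight 1/8424
  (V=3, W=1, Y=0, X=0, U=1, Z=2) weight 1/8424
  (V=3, W=1, Y=0, X=0, U=2, Z=1) weight 1/8424
  (V=3, W=1, Y=0, X=0, U=2, Z=2) weight 1/8424
  (V=3, W=1, Y=0, X=0, U=3, Z=1) weight 1/8424
  (V=3, W=1, Y=0, X=0, U=3, Z=2) weight 1/8424
  (V=3, W=1, Y=0, X=1, U=1, Z=1) weight 1/2106
  (V=3, W=1, Y=0, X=1, U=1, Z=2) weight 1/2106
  (V=4, W=0, Y=1, X=0, U=1, Z=1) weight 5/2808
  … 39 more
Group by W:
  weight(W=0) = 5/36
  weight(W=1) = 1/108
Total weight = 5/36 + 1/108 = 4/27
P(W=0 | obs) = 5/36 / 4/27 = 15/16
P(W=1 | obs) = 1/108 / 4/27 = 1/16

P(W = 0 | obs) = 15/16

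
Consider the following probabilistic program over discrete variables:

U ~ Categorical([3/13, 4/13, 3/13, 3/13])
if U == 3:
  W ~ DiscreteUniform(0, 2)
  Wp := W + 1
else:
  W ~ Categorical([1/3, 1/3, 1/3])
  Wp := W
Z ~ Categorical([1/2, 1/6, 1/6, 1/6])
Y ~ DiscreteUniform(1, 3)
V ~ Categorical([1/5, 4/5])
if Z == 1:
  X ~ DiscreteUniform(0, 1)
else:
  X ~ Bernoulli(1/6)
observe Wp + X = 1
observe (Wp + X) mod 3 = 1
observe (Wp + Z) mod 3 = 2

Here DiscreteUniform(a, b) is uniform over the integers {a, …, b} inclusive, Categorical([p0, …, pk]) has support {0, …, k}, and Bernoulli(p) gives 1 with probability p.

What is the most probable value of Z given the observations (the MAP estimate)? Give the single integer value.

Enumerate traces; 42 have nonzero weight after conditioning:
  (U=0, W=0, Z=2, Y=1, V=0, X=1) weight 1/7020
  (U=0, W=0, Z=2, Y=1, V=1, X=1) weight 1/1755
  (U=0, W=0, Z=2, Y=2, V=0, X=1) weight 1/7020
  (U=0, W=0, Z=2, Y=2, V=1, X=1) weight 1/1755
  (U=0, W=0, Z=2, Y=3, V=0, X=1) weight 1/7020
  (U=0, W=0, Z=2, Y=3, V=1, X=1) weight 1/1755
  (U=0, W=1, Z=1, Y=1, V=0, X=0) weight 1/2340
  (U=0, W=1, Z=1, Y=1, V=1, X=0) weight 1/585
  … 34 more
Group by Z:
  weight(Z=1) = 1/36
  weight(Z=2) = 5/702
Total weight = 1/36 + 5/702 = 49/1404
P(Z=1 | obs) = 1/36 / 49/1404 = 39/49
P(Z=2 | obs) = 5/702 / 49/1404 = 10/49
argmax = 1

argmax_v P(Z = v | obs) = 1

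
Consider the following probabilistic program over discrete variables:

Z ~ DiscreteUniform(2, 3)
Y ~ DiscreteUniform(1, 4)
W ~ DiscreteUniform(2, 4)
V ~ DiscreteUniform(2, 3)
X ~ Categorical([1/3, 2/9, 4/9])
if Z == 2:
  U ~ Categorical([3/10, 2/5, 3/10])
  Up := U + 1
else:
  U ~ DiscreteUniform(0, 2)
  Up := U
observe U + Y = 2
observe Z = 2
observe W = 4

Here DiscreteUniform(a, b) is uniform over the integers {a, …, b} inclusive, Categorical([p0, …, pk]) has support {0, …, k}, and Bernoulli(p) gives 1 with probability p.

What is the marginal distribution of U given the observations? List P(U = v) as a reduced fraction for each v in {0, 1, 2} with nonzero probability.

P(U=0) = 3/7, P(U=1) = 4/7

Enumerate traces; 12 have nonzero weight after conditioning:
  (Z=2, Y=1, W=4, V=2, X=0, U=1) weight 1/360
  (Z=2, Y=1, W=4, V=2, X=1, U=1) weight 1/540
  (Z=2, Y=1, W=4, V=2, X=2, U=1) weight 1/270
  (Z=2, Y=1, W=4, V=3, X=0, U=1) weight 1/360
  (Z=2, Y=1, W=4, V=3, X=1, U=1) weight 1/540
  (Z=2, Y=1, W=4, V=3, X=2, U=1) weight 1/270
  (Z=2, Y=2, W=4, V=2, X=0, U=0) weight 1/480
  (Z=2, Y=2, W=4, V=2, X=1, U=0) weight 1/720
  … 4 more
Group by U:
  weight(U=0) = 1/80
  weight(U=1) = 1/60
Total weight = 1/80 + 1/60 = 7/240
P(U=0 | obs) = 1/80 / 7/240 = 3/7
P(U=1 | obs) = 1/60 / 7/240 = 4/7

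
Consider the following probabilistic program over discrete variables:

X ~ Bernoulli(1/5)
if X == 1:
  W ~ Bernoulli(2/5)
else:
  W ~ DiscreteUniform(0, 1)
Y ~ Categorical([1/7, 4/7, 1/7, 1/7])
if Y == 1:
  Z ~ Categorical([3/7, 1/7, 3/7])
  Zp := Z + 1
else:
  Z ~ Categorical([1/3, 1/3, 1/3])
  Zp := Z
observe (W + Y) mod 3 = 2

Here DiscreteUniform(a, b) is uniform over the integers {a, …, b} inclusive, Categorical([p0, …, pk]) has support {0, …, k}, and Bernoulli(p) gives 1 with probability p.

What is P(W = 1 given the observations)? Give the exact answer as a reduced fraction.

P(W = 1 | obs) = 48/61

Enumerate traces; 12 have nonzero weight after conditioning:
  (X=0, W=0, Y=2, Z=0) weight 2/105
  (X=0, W=0, Y=2, Z=1) weight 2/105
  (X=0, W=0, Y=2, Z=2) weight 2/105
  (X=0, W=1, Y=1, Z=0) weight 24/245
  (X=0, W=1, Y=1, Z=1) weight 8/245
  (X=0, W=1, Y=1, Z=2) weight 24/245
  (X=1, W=0, Y=2, Z=0) weight 1/175
  (X=1, W=0, Y=2, Z=1) weight 1/175
  … 4 more
Group by W:
  weight(W=0) = 13/175
  weight(W=1) = 48/175
Total weight = 13/175 + 48/175 = 61/175
P(W=0 | obs) = 13/175 / 61/175 = 13/61
P(W=1 | obs) = 48/175 / 61/175 = 48/61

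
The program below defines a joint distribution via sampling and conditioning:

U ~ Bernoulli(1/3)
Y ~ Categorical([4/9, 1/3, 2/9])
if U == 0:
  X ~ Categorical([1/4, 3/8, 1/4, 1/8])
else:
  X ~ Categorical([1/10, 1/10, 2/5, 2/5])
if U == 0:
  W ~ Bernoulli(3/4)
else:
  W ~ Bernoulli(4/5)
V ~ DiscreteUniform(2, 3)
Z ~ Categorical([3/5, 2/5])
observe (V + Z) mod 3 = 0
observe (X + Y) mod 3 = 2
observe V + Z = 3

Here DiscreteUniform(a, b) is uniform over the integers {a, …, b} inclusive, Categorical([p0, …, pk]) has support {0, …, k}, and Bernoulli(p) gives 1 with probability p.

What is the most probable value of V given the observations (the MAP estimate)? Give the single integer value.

Enumerate traces; 32 have nonzero weight after conditioning:
  (U=0, Y=0, X=2, W=0, V=2, Z=1) weight 1/270
  (U=0, Y=0, X=2, W=0, V=3, Z=0) weight 1/180
  (U=0, Y=0, X=2, W=1, V=2, Z=1) weight 1/90
  (U=0, Y=0, X=2, W=1, V=3, Z=0) weight 1/60
  (U=0, Y=1, X=1, W=0, V=2, Z=1) weight 1/240
  (U=0, Y=1, X=1, W=0, V=3, Z=0) weight 1/160
  (U=0, Y=1, X=1, W=1, V=2, Z=1) weight 1/80
  (U=0, Y=1, X=1, W=1, V=3, Z=0) weight 3/160
  … 24 more
Group by V:
  weight(V=2) = 173/2700
  weight(V=3) = 173/1800
Total weight = 173/2700 + 173/1800 = 173/1080
P(V=2 | obs) = 173/2700 / 173/1080 = 2/5
P(V=3 | obs) = 173/1800 / 173/1080 = 3/5
argmax = 3

argmax_v P(V = v | obs) = 3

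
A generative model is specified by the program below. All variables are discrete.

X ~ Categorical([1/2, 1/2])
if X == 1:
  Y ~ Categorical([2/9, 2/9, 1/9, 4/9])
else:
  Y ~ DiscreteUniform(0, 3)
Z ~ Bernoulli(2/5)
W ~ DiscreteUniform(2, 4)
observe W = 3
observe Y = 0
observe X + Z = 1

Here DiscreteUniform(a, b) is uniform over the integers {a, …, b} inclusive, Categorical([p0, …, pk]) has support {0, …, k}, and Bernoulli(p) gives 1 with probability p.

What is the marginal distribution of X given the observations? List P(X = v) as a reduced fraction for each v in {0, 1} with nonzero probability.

Enumerate traces; 2 have nonzero weight after conditioning:
  (X=0, Y=0, Z=1, W=3) weight 1/60
  (X=1, Y=0, Z=0, W=3) weight 1/45
Group by X:
  weight(X=0) = 1/60
  weight(X=1) = 1/45
Total weight = 1/60 + 1/45 = 7/180
P(X=0 | obs) = 1/60 / 7/180 = 3/7
P(X=1 | obs) = 1/45 / 7/180 = 4/7

P(X=0) = 3/7, P(X=1) = 4/7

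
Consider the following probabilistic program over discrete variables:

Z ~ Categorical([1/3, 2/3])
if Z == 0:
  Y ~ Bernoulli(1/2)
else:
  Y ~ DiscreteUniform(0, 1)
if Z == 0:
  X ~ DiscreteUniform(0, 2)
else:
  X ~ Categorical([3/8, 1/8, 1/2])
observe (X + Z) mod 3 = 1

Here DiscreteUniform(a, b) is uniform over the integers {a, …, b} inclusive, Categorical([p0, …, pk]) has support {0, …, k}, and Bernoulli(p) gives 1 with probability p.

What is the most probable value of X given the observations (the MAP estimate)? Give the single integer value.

Enumerate traces; 4 have nonzero weight after conditioning:
  (Z=0, Y=0, X=1) weight 1/18
  (Z=0, Y=1, X=1) weight 1/18
  (Z=1, Y=0, X=0) weight 1/8
  (Z=1, Y=1, X=0) weight 1/8
Group by X:
  weight(X=0) = 1/4
  weight(X=1) = 1/9
Total weight = 1/4 + 1/9 = 13/36
P(X=0 | obs) = 1/4 / 13/36 = 9/13
P(X=1 | obs) = 1/9 / 13/36 = 4/13
argmax = 0

argmax_v P(X = v | obs) = 0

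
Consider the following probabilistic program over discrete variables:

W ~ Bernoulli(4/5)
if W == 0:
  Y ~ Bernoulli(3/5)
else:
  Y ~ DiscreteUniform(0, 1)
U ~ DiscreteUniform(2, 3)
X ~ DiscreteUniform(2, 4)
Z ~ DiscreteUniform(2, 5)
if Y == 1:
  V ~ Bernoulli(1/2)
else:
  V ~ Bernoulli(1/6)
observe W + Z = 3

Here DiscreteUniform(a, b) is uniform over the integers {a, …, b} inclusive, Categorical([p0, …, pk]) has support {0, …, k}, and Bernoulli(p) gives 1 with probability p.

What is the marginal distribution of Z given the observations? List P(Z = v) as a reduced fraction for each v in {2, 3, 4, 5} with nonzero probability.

P(Z=2) = 4/5, P(Z=3) = 1/5

Enumerate traces; 48 have nonzero weight after conditioning:
  (W=0, Y=0, U=2, X=2, Z=3, V=0) weight 1/360
  (W=0, Y=0, U=2, X=2, Z=3, V=1) weight 1/1800
  (W=0, Y=0, U=2, X=3, Z=3, V=0) weight 1/360
  (W=0, Y=0, U=2, X=3, Z=3, V=1) weight 1/1800
  (W=0, Y=0, U=2, X=4, Z=3, V=0) weight 1/360
  (W=0, Y=0, U=2, X=4, Z=3, V=1) weight 1/1800
  (W=0, Y=0, U=3, X=2, Z=3, V=0) weight 1/360
  (W=0, Y=0, U=3, X=2, Z=3, V=1) weight 1/1800
  (W=1, Y=0, U=2, X=2, Z=2, V=0) weight 1/72
  … 39 more
Group by Z:
  weight(Z=2) = 1/5
  weight(Z=3) = 1/20
Total weight = 1/5 + 1/20 = 1/4
P(Z=2 | obs) = 1/5 / 1/4 = 4/5
P(Z=3 | obs) = 1/20 / 1/4 = 1/5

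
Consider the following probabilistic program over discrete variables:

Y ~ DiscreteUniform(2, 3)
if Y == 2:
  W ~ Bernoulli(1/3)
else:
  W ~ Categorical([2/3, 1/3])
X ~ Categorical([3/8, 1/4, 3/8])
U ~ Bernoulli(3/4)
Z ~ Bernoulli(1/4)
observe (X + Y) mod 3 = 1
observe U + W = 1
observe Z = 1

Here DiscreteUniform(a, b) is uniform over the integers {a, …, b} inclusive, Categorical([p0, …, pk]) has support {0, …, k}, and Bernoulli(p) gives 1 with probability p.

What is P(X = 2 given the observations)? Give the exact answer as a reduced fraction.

P(X = 2 | obs) = 3/5

Enumerate traces; 4 have nonzero weight after conditioning:
  (Y=2, W=0, X=2, U=1, Z=1) weight 3/128
  (Y=2, W=1, X=2, U=0, Z=1) weight 1/256
  (Y=3, W=0, X=1, U=1, Z=1) weight 1/64
  (Y=3, W=1, X=1, U=0, Z=1) weight 1/384
Group by X:
  weight(X=1) = 7/384
  weight(X=2) = 7/256
Total weight = 7/384 + 7/256 = 35/768
P(X=1 | obs) = 7/384 / 35/768 = 2/5
P(X=2 | obs) = 7/256 / 35/768 = 3/5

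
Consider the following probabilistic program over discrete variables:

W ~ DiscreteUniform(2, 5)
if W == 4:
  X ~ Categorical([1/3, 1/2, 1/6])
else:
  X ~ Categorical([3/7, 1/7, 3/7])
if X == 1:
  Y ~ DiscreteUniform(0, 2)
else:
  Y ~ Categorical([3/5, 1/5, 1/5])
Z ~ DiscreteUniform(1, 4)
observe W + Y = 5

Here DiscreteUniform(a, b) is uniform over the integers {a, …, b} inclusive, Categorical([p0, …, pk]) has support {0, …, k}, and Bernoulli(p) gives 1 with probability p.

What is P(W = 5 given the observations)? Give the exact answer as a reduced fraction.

Enumerate traces; 36 have nonzero weight after conditioning:
  (W=3, X=0, Y=2, Z=1) weight 3/560
  (W=3, X=0, Y=2, Z=2) weight 3/560
  (W=3, X=0, Y=2, Z=3) weight 3/560
  (W=3, X=0, Y=2, Z=4) weight 3/560
  (W=3, X=1, Y=2, Z=1) weight 1/336
  (W=3, X=1, Y=2, Z=2) weight 1/336
  (W=3, X=1, Y=2, Z=3) weight 1/336
  (W=3, X=1, Y=2, Z=4) weight 1/336
  (W=4, X=0, Y=1, Z=1) weight 1/240
  (W=5, X=0, Y=0, Z=1) weight 9/560
  … 26 more
Group by W:
  weight(W=3) = 23/420
  weight(W=4) = 1/15
  weight(W=5) = 59/420
Total weight = 23/420 + 1/15 + 59/420 = 11/42
P(W=3 | obs) = 23/420 / 11/42 = 23/110
P(W=4 | obs) = 1/15 / 11/42 = 14/55
P(W=5 | obs) = 59/420 / 11/42 = 59/110

P(W = 5 | obs) = 59/110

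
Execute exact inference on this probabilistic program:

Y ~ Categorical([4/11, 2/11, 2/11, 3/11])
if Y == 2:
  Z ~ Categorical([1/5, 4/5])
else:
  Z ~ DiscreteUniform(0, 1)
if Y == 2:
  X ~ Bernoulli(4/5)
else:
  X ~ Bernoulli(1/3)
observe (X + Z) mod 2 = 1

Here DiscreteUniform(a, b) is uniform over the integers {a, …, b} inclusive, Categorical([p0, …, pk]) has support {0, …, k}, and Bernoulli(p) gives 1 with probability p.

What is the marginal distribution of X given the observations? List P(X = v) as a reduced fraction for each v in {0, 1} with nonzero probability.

P(X=0) = 166/257, P(X=1) = 91/257

Enumerate traces; 8 have nonzero weight after conditioning:
  (Y=0, Z=0, X=1) weight 2/33
  (Y=0, Z=1, X=0) weight 4/33
  (Y=1, Z=0, X=1) weight 1/33
  (Y=1, Z=1, X=0) weight 2/33
  (Y=2, Z=0, X=1) weight 8/275
  (Y=2, Z=1, X=0) weight 8/275
  (Y=3, Z=0, X=1) weight 1/22
  (Y=3, Z=1, X=0) weight 1/11
Group by X:
  weight(X=0) = 83/275
  weight(X=1) = 91/550
Total weight = 83/275 + 91/550 = 257/550
P(X=0 | obs) = 83/275 / 257/550 = 166/257
P(X=1 | obs) = 91/550 / 257/550 = 91/257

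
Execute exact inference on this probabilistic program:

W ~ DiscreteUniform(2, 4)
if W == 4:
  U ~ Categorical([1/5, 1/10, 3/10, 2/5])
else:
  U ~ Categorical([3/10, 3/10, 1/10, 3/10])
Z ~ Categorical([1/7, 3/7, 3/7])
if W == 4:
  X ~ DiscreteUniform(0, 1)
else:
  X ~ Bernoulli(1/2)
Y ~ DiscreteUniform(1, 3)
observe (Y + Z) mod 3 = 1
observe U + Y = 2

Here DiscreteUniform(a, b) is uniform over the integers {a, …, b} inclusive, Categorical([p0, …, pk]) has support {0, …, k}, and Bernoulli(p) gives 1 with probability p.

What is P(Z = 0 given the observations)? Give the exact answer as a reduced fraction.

Enumerate traces; 12 have nonzero weight after conditioning:
  (W=2, U=0, Z=2, X=0, Y=2) weight 1/140
  (W=2, U=0, Z=2, X=1, Y=2) weight 1/140
  (W=2, U=1, Z=0, X=0, Y=1) weight 1/420
  (W=2, U=1, Z=0, X=1, Y=1) weight 1/420
  (W=3, U=0, Z=2, X=0, Y=2) weight 1/140
  (W=3, U=0, Z=2, X=1, Y=2) weight 1/140
  (W=3, U=1, Z=0, X=0, Y=1) weight 1/420
  (W=3, U=1, Z=0, X=1, Y=1) weight 1/420
  … 4 more
Group by Z:
  weight(Z=0) = 1/90
  weight(Z=2) = 4/105
Total weight = 1/90 + 4/105 = 31/630
P(Z=0 | obs) = 1/90 / 31/630 = 7/31
P(Z=2 | obs) = 4/105 / 31/630 = 24/31

P(Z = 0 | obs) = 7/31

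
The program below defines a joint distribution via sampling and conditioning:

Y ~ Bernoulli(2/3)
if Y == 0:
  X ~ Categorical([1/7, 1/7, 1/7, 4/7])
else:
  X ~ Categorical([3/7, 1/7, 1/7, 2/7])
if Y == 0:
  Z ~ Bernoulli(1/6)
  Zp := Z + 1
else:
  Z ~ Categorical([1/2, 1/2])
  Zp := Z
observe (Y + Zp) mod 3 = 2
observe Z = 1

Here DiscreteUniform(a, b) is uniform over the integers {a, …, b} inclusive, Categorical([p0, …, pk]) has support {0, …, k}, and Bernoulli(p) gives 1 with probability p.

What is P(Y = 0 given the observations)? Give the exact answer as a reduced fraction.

Enumerate traces; 8 have nonzero weight after conditioning:
  (Y=0, X=0, Z=1) weight 1/126
  (Y=0, X=1, Z=1) weight 1/126
  (Y=0, X=2, Z=1) weight 1/126
  (Y=0, X=3, Z=1) weight 2/63
  (Y=1, X=0, Z=1) weight 1/7
  (Y=1, X=1, Z=1) weight 1/21
  (Y=1, X=2, Z=1) weight 1/21
  (Y=1, X=3, Z=1) weight 2/21
Group by Y:
  weight(Y=0) = 1/18
  weight(Y=1) = 1/3
Total weight = 1/18 + 1/3 = 7/18
P(Y=0 | obs) = 1/18 / 7/18 = 1/7
P(Y=1 | obs) = 1/3 / 7/18 = 6/7

P(Y = 0 | obs) = 1/7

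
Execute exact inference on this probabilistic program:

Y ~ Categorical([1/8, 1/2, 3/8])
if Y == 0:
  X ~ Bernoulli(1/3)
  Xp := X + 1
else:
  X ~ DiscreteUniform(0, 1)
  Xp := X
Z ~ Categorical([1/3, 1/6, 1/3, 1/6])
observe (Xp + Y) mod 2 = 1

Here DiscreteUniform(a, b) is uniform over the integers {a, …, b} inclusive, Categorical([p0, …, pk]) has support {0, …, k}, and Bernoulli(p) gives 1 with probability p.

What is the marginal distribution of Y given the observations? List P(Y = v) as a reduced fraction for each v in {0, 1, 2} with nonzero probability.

Enumerate traces; 12 have nonzero weight after conditioning:
  (Y=0, X=0, Z=0) weight 1/36
  (Y=0, X=0, Z=1) weight 1/72
  (Y=0, X=0, Z=2) weight 1/36
  (Y=0, X=0, Z=3) weight 1/72
  (Y=1, X=0, Z=0) weight 1/12
  (Y=1, X=0, Z=1) weight 1/24
  (Y=1, X=0, Z=2) weight 1/12
  (Y=1, X=0, Z=3) weight 1/24
  (Y=2, X=1, Z=0) weight 1/16
  … 3 more
Group by Y:
  weight(Y=0) = 1/12
  weight(Y=1) = 1/4
  weight(Y=2) = 3/16
Total weight = 1/12 + 1/4 + 3/16 = 25/48
P(Y=0 | obs) = 1/12 / 25/48 = 4/25
P(Y=1 | obs) = 1/4 / 25/48 = 12/25
P(Y=2 | obs) = 3/16 / 25/48 = 9/25

P(Y=0) = 4/25, P(Y=1) = 12/25, P(Y=2) = 9/25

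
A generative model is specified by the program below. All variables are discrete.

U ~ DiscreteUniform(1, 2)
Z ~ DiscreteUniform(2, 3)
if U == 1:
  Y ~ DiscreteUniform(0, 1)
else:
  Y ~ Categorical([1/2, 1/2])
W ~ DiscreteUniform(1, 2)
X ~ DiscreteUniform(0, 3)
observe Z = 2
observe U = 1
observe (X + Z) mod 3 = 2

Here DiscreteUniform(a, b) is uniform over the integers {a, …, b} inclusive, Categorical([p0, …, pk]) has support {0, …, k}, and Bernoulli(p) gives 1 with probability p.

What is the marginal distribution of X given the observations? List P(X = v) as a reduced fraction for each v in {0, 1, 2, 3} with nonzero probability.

Enumerate traces; 8 have nonzero weight after conditioning:
  (U=1, Z=2, Y=0, W=1, X=0) weight 1/64
  (U=1, Z=2, Y=0, W=1, X=3) weight 1/64
  (U=1, Z=2, Y=0, W=2, X=0) weight 1/64
  (U=1, Z=2, Y=0, W=2, X=3) weight 1/64
  (U=1, Z=2, Y=1, W=1, X=0) weight 1/64
  (U=1, Z=2, Y=1, W=1, X=3) weight 1/64
  (U=1, Z=2, Y=1, W=2, X=0) weight 1/64
  (U=1, Z=2, Y=1, W=2, X=3) weight 1/64
Group by X:
  weight(X=0) = 1/16
  weight(X=3) = 1/16
Total weight = 1/16 + 1/16 = 1/8
P(X=0 | obs) = 1/16 / 1/8 = 1/2
P(X=3 | obs) = 1/16 / 1/8 = 1/2

P(X=0) = 1/2, P(X=3) = 1/2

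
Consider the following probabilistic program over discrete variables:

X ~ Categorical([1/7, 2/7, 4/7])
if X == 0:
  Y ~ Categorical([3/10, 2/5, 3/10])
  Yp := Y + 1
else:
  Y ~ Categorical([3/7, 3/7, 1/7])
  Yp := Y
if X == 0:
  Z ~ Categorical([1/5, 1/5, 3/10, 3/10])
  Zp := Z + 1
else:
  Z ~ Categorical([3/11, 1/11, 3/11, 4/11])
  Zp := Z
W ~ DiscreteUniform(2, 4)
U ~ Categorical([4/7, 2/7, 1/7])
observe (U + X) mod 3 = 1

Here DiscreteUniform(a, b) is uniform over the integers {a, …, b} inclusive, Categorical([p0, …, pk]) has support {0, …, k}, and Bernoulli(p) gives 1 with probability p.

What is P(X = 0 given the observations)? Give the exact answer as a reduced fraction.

P(X = 0 | obs) = 1/7

Enumerate traces; 108 have nonzero weight after conditioning:
  (X=0, Y=0, Z=0, W=2, U=1) weight 1/1225
  (X=0, Y=0, Z=0, W=3, U=1) weight 1/1225
  (X=0, Y=0, Z=0, W=4, U=1) weight 1/1225
  (X=0, Y=0, Z=1, W=2, U=1) weight 1/1225
  (X=0, Y=0, Z=1, W=3, U=1) weight 1/1225
  (X=0, Y=0, Z=1, W=4, U=1) weight 1/1225
  (X=0, Y=0, Z=2, W=2, U=1) weight 3/2450
  (X=0, Y=0, Z=2, W=3, U=1) weight 3/2450
  (X=1, Y=0, Z=0, W=2, U=0) weight 24/3773
  (X=2, Y=0, Z=0, W=2, U=2) weight 12/3773
  … 98 more
Group by X:
  weight(X=0) = 2/49
  weight(X=1) = 8/49
  weight(X=2) = 4/49
Total weight = 2/49 + 8/49 + 4/49 = 2/7
P(X=0 | obs) = 2/49 / 2/7 = 1/7
P(X=1 | obs) = 8/49 / 2/7 = 4/7
P(X=2 | obs) = 4/49 / 2/7 = 2/7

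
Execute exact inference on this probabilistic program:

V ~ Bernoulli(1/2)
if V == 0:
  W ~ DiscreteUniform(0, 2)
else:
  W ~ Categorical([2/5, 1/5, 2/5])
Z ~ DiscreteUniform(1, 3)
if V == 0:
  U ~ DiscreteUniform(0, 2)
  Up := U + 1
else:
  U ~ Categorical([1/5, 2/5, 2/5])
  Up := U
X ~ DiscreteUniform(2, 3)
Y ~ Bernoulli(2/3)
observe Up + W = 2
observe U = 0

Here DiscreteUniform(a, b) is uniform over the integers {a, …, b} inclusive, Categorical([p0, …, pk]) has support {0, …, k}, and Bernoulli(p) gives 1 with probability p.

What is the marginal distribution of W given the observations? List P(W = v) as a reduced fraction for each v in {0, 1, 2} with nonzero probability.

P(W=1) = 25/43, P(W=2) = 18/43

Enumerate traces; 24 have nonzero weight after conditioning:
  (V=0, W=1, Z=1, U=0, X=2, Y=0) weight 1/324
  (V=0, W=1, Z=1, U=0, X=2, Y=1) weight 1/162
  (V=0, W=1, Z=1, U=0, X=3, Y=0) weight 1/324
  (V=0, W=1, Z=1, U=0, X=3, Y=1) weight 1/162
  (V=0, W=1, Z=2, U=0, X=2, Y=0) weight 1/324
  (V=0, W=1, Z=2, U=0, X=2, Y=1) weight 1/162
  (V=0, W=1, Z=2, U=0, X=3, Y=0) weight 1/324
  (V=0, W=1, Z=2, U=0, X=3, Y=1) weight 1/162
  (V=1, W=2, Z=1, U=0, X=2, Y=0) weight 1/450
  … 15 more
Group by W:
  weight(W=1) = 1/18
  weight(W=2) = 1/25
Total weight = 1/18 + 1/25 = 43/450
P(W=1 | obs) = 1/18 / 43/450 = 25/43
P(W=2 | obs) = 1/25 / 43/450 = 18/43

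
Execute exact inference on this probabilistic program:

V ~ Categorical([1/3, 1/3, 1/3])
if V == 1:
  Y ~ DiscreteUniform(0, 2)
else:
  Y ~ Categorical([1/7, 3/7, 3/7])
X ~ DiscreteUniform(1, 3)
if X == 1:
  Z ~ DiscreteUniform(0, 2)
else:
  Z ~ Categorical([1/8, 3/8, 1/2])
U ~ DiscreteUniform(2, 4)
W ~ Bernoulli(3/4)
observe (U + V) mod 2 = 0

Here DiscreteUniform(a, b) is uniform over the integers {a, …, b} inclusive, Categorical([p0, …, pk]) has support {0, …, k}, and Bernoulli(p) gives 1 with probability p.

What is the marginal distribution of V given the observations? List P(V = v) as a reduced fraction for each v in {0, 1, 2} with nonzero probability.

Enumerate traces; 270 have nonzero weight after conditioning:
  (V=0, Y=0, X=1, Z=0, U=2, W=0) weight 1/2268
  (V=0, Y=0, X=1, Z=0, U=2, W=1) weight 1/756
  (V=0, Y=0, X=1, Z=0, U=4, W=0) weight 1/2268
  (V=0, Y=0, X=1, Z=0, U=4, W=1) weight 1/756
  (V=0, Y=0, X=1, Z=1, U=2, W=0) weight 1/2268
  (V=0, Y=0, X=1, Z=1, U=2, W=1) weight 1/756
  (V=0, Y=0, X=1, Z=1, U=4, W=0) weight 1/2268
  (V=0, Y=0, X=1, Z=1, U=4, W=1) weight 1/756
  (V=1, Y=0, X=1, Z=0, U=3, W=0) weight 1/972
  (V=2, Y=0, X=1, Z=0, U=2, W=0) weight 1/2268
  … 260 more
Group by V:
  weight(V=0) = 2/9
  weight(V=1) = 1/9
  weight(V=2) = 2/9
Total weight = 2/9 + 1/9 + 2/9 = 5/9
P(V=0 | obs) = 2/9 / 5/9 = 2/5
P(V=1 | obs) = 1/9 / 5/9 = 1/5
P(V=2 | obs) = 2/9 / 5/9 = 2/5

P(V=0) = 2/5, P(V=1) = 1/5, P(V=2) = 2/5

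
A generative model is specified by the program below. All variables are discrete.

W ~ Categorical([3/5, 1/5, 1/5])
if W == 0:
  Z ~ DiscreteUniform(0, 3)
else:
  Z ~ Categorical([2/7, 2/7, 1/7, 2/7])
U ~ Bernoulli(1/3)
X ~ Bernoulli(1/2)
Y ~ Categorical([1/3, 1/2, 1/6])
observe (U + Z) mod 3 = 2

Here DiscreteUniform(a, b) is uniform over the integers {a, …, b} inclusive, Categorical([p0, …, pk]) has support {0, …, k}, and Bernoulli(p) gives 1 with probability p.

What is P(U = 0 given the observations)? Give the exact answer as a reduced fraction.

Enumerate traces; 36 have nonzero weight after conditioning:
  (W=0, Z=1, U=1, X=0, Y=0) weight 1/120
  (W=0, Z=1, U=1, X=0, Y=1) weight 1/80
  (W=0, Z=1, U=1, X=0, Y=2) weight 1/240
  (W=0, Z=1, U=1, X=1, Y=0) weight 1/120
  (W=0, Z=1, U=1, X=1, Y=1) weight 1/80
  (W=0, Z=1, U=1, X=1, Y=2) weight 1/240
  (W=0, Z=2, U=0, X=0, Y=0) weight 1/60
  (W=0, Z=2, U=0, X=0, Y=1) weight 1/40
  … 28 more
Group by U:
  weight(U=0) = 29/210
  weight(U=1) = 37/420
Total weight = 29/210 + 37/420 = 19/84
P(U=0 | obs) = 29/210 / 19/84 = 58/95
P(U=1 | obs) = 37/420 / 19/84 = 37/95

P(U = 0 | obs) = 58/95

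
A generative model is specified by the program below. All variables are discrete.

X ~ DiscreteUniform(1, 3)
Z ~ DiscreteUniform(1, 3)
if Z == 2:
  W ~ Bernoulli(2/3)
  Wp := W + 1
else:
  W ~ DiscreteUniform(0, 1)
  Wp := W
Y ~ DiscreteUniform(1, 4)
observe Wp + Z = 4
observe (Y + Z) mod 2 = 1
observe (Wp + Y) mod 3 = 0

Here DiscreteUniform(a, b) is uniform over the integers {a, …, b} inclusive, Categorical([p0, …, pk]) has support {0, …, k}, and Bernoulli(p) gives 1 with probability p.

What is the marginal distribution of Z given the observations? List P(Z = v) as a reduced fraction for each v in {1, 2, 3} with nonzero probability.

P(Z=2) = 4/7, P(Z=3) = 3/7

Enumerate traces; 6 have nonzero weight after conditioning:
  (X=1, Z=2, W=1, Y=1) weight 1/54
  (X=1, Z=3, W=1, Y=2) weight 1/72
  (X=2, Z=2, W=1, Y=1) weight 1/54
  (X=2, Z=3, W=1, Y=2) weight 1/72
  (X=3, Z=2, W=1, Y=1) weight 1/54
  (X=3, Z=3, W=1, Y=2) weight 1/72
Group by Z:
  weight(Z=2) = 1/18
  weight(Z=3) = 1/24
Total weight = 1/18 + 1/24 = 7/72
P(Z=2 | obs) = 1/18 / 7/72 = 4/7
P(Z=3 | obs) = 1/24 / 7/72 = 3/7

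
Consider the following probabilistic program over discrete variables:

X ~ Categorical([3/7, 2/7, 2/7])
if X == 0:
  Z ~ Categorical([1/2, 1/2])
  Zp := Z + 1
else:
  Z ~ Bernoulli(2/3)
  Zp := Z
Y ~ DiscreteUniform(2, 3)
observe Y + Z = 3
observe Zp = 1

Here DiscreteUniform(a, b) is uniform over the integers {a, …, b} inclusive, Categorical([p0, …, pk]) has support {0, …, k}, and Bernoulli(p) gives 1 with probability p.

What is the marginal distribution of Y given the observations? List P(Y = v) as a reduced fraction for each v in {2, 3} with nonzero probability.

P(Y=2) = 16/25, P(Y=3) = 9/25

Enumerate traces; 3 have nonzero weight after conditioning:
  (X=0, Z=0, Y=3) weight 3/28
  (X=1, Z=1, Y=2) weight 2/21
  (X=2, Z=1, Y=2) weight 2/21
Group by Y:
  weight(Y=2) = 4/21
  weight(Y=3) = 3/28
Total weight = 4/21 + 3/28 = 25/84
P(Y=2 | obs) = 4/21 / 25/84 = 16/25
P(Y=3 | obs) = 3/28 / 25/84 = 9/25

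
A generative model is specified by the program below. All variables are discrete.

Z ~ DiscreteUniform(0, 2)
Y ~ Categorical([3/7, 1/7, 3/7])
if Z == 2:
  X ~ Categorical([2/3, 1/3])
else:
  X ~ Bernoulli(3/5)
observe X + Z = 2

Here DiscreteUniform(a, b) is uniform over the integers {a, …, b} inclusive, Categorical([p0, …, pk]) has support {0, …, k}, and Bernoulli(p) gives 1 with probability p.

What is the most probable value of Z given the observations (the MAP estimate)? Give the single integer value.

Enumerate traces; 6 have nonzero weight after conditioning:
  (Z=1, Y=0, X=1) weight 3/35
  (Z=1, Y=1, X=1) weight 1/35
  (Z=1, Y=2, X=1) weight 3/35
  (Z=2, Y=0, X=0) weight 2/21
  (Z=2, Y=1, X=0) weight 2/63
  (Z=2, Y=2, X=0) weight 2/21
Group by Z:
  weight(Z=1) = 1/5
  weight(Z=2) = 2/9
Total weight = 1/5 + 2/9 = 19/45
P(Z=1 | obs) = 1/5 / 19/45 = 9/19
P(Z=2 | obs) = 2/9 / 19/45 = 10/19
argmax = 2

argmax_v P(Z = v | obs) = 2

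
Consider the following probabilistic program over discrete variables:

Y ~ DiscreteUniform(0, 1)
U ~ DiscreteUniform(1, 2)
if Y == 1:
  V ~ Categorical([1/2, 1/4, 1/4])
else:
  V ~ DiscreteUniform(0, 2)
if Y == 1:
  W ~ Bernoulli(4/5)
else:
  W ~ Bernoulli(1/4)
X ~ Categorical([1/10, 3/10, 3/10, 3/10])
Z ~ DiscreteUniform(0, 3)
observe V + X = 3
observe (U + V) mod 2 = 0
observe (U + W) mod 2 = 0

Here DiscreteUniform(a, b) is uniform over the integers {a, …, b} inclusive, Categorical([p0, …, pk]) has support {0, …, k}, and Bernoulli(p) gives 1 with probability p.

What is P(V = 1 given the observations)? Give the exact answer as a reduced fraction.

P(V = 1 | obs) = 17/56

Enumerate traces; 24 have nonzero weight after conditioning:
  (Y=0, U=1, V=1, W=1, X=2, Z=0) weight 1/640
  (Y=0, U=1, V=1, W=1, X=2, Z=1) weight 1/640
  (Y=0, U=1, V=1, W=1, X=2, Z=2) weight 1/640
  (Y=0, U=1, V=1, W=1, X=2, Z=3) weight 1/640
  (Y=0, U=2, V=0, W=0, X=3, Z=0) weight 3/640
  (Y=0, U=2, V=0, W=0, X=3, Z=1) weight 3/640
  (Y=0, U=2, V=0, W=0, X=3, Z=2) weight 3/640
  (Y=0, U=2, V=0, W=0, X=3, Z=3) weight 3/640
  (Y=0, U=2, V=2, W=0, X=1, Z=0) weight 3/640
  … 15 more
Group by V:
  weight(V=0) = 21/800
  weight(V=1) = 17/800
  weight(V=2) = 9/400
Total weight = 21/800 + 17/800 + 9/400 = 7/100
P(V=0 | obs) = 21/800 / 7/100 = 3/8
P(V=1 | obs) = 17/800 / 7/100 = 17/56
P(V=2 | obs) = 9/400 / 7/100 = 9/28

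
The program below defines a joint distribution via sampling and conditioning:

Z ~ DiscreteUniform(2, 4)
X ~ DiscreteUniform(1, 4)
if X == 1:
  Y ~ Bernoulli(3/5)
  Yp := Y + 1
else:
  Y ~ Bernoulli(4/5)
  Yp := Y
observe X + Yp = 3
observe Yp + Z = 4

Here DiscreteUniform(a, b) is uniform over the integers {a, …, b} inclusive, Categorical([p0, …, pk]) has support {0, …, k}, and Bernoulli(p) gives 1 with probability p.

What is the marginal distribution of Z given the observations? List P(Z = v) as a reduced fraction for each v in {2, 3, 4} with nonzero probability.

Enumerate traces; 3 have nonzero weight after conditioning:
  (Z=2, X=1, Y=1) weight 1/20
  (Z=3, X=2, Y=1) weight 1/15
  (Z=4, X=3, Y=0) weight 1/60
Group by Z:
  weight(Z=2) = 1/20
  weight(Z=3) = 1/15
  weight(Z=4) = 1/60
Total weight = 1/20 + 1/15 + 1/60 = 2/15
P(Z=2 | obs) = 1/20 / 2/15 = 3/8
P(Z=3 | obs) = 1/15 / 2/15 = 1/2
P(Z=4 | obs) = 1/60 / 2/15 = 1/8

P(Z=2) = 3/8, P(Z=3) = 1/2, P(Z=4) = 1/8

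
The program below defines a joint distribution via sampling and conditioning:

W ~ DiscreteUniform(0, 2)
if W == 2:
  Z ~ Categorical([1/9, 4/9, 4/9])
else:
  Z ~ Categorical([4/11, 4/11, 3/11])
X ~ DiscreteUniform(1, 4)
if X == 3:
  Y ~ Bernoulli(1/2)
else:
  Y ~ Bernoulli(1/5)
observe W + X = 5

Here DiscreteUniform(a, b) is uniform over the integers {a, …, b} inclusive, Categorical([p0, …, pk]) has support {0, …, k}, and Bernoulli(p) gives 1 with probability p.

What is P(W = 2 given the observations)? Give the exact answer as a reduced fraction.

Enumerate traces; 12 have nonzero weight after conditioning:
  (W=1, Z=0, X=4, Y=0) weight 4/165
  (W=1, Z=0, X=4, Y=1) weight 1/165
  (W=1, Z=1, X=4, Y=0) weight 4/165
  (W=1, Z=1, X=4, Y=1) weight 1/165
  (W=1, Z=2, X=4, Y=0) weight 1/55
  (W=1, Z=2, X=4, Y=1) weight 1/220
  (W=2, Z=0, X=3, Y=0) weight 1/216
  (W=2, Z=0, X=3, Y=1) weight 1/216
  … 4 more
Group by W:
  weight(W=1) = 1/12
  weight(W=2) = 1/12
Total weight = 1/12 + 1/12 = 1/6
P(W=1 | obs) = 1/12 / 1/6 = 1/2
P(W=2 | obs) = 1/12 / 1/6 = 1/2

P(W = 2 | obs) = 1/2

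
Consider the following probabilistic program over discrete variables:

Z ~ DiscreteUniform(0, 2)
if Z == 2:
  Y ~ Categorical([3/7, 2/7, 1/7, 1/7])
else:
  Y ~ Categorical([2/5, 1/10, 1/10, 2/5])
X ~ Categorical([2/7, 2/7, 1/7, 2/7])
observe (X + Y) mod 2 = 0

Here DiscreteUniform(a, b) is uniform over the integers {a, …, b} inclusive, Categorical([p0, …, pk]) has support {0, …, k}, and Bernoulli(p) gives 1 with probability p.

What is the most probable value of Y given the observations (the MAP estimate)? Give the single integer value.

argmax_v P(Y = v | obs) = 3

Enumerate traces; 24 have nonzero weight after conditioning:
  (Z=0, Y=0, X=0) weight 4/105
  (Z=0, Y=0, X=2) weight 2/105
  (Z=0, Y=1, X=1) weight 1/105
  (Z=0, Y=1, X=3) weight 1/105
  (Z=0, Y=2, X=0) weight 1/105
  (Z=0, Y=2, X=2) weight 1/210
  (Z=0, Y=3, X=1) weight 4/105
  (Z=0, Y=3, X=3) weight 4/105
  … 16 more
Group by Y:
  weight(Y=0) = 43/245
  weight(Y=1) = 68/735
  weight(Y=2) = 12/245
  weight(Y=3) = 44/245
Total weight = 43/245 + 68/735 + 12/245 + 44/245 = 73/147
P(Y=0 | obs) = 43/245 / 73/147 = 129/365
P(Y=1 | obs) = 68/735 / 73/147 = 68/365
P(Y=2 | obs) = 12/245 / 73/147 = 36/365
P(Y=3 | obs) = 44/245 / 73/147 = 132/365
argmax = 3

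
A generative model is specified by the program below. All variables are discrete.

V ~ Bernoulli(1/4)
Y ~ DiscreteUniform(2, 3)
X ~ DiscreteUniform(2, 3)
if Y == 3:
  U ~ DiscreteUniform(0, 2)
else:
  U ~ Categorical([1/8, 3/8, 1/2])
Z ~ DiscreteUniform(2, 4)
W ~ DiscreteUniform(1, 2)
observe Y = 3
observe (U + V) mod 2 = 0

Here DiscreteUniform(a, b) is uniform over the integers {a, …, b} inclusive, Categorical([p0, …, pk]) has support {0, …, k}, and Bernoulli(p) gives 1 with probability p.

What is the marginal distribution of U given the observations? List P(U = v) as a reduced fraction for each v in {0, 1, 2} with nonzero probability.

Enumerate traces; 36 have nonzero weight after conditioning:
  (V=0, Y=3, X=2, U=0, Z=2, W=1) weight 1/96
  (V=0, Y=3, X=2, U=0, Z=2, W=2) weight 1/96
  (V=0, Y=3, X=2, U=0, Z=3, W=1) weight 1/96
  (V=0, Y=3, X=2, U=0, Z=3, W=2) weight 1/96
  (V=0, Y=3, X=2, U=0, Z=4, W=1) weight 1/96
  (V=0, Y=3, X=2, U=0, Z=4, W=2) weight 1/96
  (V=0, Y=3, X=2, U=2, Z=2, W=1) weight 1/96
  (V=0, Y=3, X=2, U=2, Z=2, W=2) weight 1/96
  (V=1, Y=3, X=2, U=1, Z=2, W=1) weight 1/288
  … 27 more
Group by U:
  weight(U=0) = 1/8
  weight(U=1) = 1/24
  weight(U=2) = 1/8
Total weight = 1/8 + 1/24 + 1/8 = 7/24
P(U=0 | obs) = 1/8 / 7/24 = 3/7
P(U=1 | obs) = 1/24 / 7/24 = 1/7
P(U=2 | obs) = 1/8 / 7/24 = 3/7

P(U=0) = 3/7, P(U=1) = 1/7, P(U=2) = 3/7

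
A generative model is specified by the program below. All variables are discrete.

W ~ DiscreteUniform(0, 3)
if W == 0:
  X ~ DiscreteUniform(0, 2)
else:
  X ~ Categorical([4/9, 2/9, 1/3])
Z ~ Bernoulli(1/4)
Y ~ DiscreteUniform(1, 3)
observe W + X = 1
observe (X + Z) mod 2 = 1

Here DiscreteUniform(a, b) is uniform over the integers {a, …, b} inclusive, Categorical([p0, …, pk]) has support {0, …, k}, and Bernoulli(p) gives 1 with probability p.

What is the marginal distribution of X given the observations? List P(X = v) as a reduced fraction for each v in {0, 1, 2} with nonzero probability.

P(X=0) = 4/13, P(X=1) = 9/13

Enumerate traces; 6 have nonzero weight after conditioning:
  (W=0, X=1, Z=0, Y=1) weight 1/48
  (W=0, X=1, Z=0, Y=2) weight 1/48
  (W=0, X=1, Z=0, Y=3) weight 1/48
  (W=1, X=0, Z=1, Y=1) weight 1/108
  (W=1, X=0, Z=1, Y=2) weight 1/108
  (W=1, X=0, Z=1, Y=3) weight 1/108
Group by X:
  weight(X=0) = 1/36
  weight(X=1) = 1/16
Total weight = 1/36 + 1/16 = 13/144
P(X=0 | obs) = 1/36 / 13/144 = 4/13
P(X=1 | obs) = 1/16 / 13/144 = 9/13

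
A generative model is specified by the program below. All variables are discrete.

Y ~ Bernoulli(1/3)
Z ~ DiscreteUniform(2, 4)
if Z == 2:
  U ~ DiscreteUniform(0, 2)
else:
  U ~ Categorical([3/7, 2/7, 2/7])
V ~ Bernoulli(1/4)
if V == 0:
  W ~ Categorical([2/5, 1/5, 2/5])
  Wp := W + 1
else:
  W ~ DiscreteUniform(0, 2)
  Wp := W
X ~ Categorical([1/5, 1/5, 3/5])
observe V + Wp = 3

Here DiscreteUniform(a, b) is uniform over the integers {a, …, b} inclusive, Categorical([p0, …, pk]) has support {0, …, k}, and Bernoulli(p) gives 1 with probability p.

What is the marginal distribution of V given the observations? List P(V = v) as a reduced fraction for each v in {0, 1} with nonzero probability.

P(V=0) = 18/23, P(V=1) = 5/23

Enumerate traces; 108 have nonzero weight after conditioning:
  (Y=0, Z=2, U=0, V=0, W=2, X=0) weight 1/225
  (Y=0, Z=2, U=0, V=0, W=2, X=1) weight 1/225
  (Y=0, Z=2, U=0, V=0, W=2, X=2) weight 1/75
  (Y=0, Z=2, U=0, V=1, W=2, X=0) weight 1/810
  (Y=0, Z=2, U=0, V=1, W=2, X=1) weight 1/810
  (Y=0, Z=2, U=0, V=1, W=2, X=2) weight 1/270
  (Y=0, Z=2, U=1, V=0, W=2, X=0) weight 1/225
  (Y=0, Z=2, U=1, V=0, W=2, X=1) weight 1/225
  … 100 more
Group by V:
  weight(V=0) = 3/10
  weight(V=1) = 1/12
Total weight = 3/10 + 1/12 = 23/60
P(V=0 | obs) = 3/10 / 23/60 = 18/23
P(V=1 | obs) = 1/12 / 23/60 = 5/23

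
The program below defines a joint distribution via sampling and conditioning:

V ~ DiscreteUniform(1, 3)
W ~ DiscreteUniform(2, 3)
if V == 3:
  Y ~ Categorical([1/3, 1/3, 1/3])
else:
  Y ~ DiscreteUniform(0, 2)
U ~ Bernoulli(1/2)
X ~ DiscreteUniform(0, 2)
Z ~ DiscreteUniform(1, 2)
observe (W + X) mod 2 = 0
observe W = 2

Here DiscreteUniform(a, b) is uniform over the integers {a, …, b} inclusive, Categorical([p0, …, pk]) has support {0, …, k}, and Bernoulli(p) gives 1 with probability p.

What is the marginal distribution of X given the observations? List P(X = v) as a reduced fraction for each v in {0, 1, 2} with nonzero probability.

Enumerate traces; 72 have nonzero weight after conditioning:
  (V=1, W=2, Y=0, U=0, X=0, Z=1) weight 1/216
  (V=1, W=2, Y=0, U=0, X=0, Z=2) weight 1/216
  (V=1, W=2, Y=0, U=0, X=2, Z=1) weight 1/216
  (V=1, W=2, Y=0, U=0, X=2, Z=2) weight 1/216
  (V=1, W=2, Y=0, U=1, X=0, Z=1) weight 1/216
  (V=1, W=2, Y=0, U=1, X=0, Z=2) weight 1/216
  (V=1, W=2, Y=0, U=1, X=2, Z=1) weight 1/216
  (V=1, W=2, Y=0, U=1, X=2, Z=2) weight 1/216
  … 64 more
Group by X:
  weight(X=0) = 1/6
  weight(X=2) = 1/6
Total weight = 1/6 + 1/6 = 1/3
P(X=0 | obs) = 1/6 / 1/3 = 1/2
P(X=2 | obs) = 1/6 / 1/3 = 1/2

P(X=0) = 1/2, P(X=2) = 1/2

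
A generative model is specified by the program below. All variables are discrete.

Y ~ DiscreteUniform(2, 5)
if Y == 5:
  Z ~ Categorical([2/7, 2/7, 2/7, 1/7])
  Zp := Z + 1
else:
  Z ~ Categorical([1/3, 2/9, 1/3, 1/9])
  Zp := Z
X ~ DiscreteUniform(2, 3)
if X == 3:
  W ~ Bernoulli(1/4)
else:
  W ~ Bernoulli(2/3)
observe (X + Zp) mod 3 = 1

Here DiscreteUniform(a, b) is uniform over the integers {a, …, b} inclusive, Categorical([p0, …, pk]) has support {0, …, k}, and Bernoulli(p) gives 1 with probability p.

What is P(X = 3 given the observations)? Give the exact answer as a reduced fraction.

Enumerate traces; 18 have nonzero weight after conditioning:
  (Y=2, Z=1, X=3, W=0) weight 1/48
  (Y=2, Z=1, X=3, W=1) weight 1/144
  (Y=2, Z=2, X=2, W=0) weight 1/72
  (Y=2, Z=2, X=2, W=1) weight 1/36
  (Y=3, Z=1, X=3, W=0) weight 1/48
  (Y=3, Z=1, X=3, W=1) weight 1/144
  (Y=3, Z=2, X=2, W=0) weight 1/72
  (Y=3, Z=2, X=2, W=1) weight 1/36
  … 10 more
Group by X:
  weight(X=2) = 9/56
  weight(X=3) = 23/168
Total weight = 9/56 + 23/168 = 25/84
P(X=2 | obs) = 9/56 / 25/84 = 27/50
P(X=3 | obs) = 23/168 / 25/84 = 23/50

P(X = 3 | obs) = 23/50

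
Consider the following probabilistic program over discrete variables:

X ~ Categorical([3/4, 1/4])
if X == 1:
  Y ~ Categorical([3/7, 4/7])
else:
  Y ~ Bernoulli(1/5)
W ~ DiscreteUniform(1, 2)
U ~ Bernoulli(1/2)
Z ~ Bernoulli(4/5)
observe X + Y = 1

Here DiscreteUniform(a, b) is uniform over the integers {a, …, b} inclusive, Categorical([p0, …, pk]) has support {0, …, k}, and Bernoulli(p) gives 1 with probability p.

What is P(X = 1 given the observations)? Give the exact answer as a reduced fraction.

Enumerate traces; 16 have nonzero weight after conditioning:
  (X=0, Y=1, W=1, U=0, Z=0) weight 3/400
  (X=0, Y=1, W=1, U=0, Z=1) weight 3/100
  (X=0, Y=1, W=1, U=1, Z=0) weight 3/400
  (X=0, Y=1, W=1, U=1, Z=1) weight 3/100
  (X=0, Y=1, W=2, U=0, Z=0) weight 3/400
  (X=0, Y=1, W=2, U=0, Z=1) weight 3/100
  (X=0, Y=1, W=2, U=1, Z=0) weight 3/400
  (X=0, Y=1, W=2, U=1, Z=1) weight 3/100
  (X=1, Y=0, W=1, U=0, Z=0) weight 3/560
  … 7 more
Group by X:
  weight(X=0) = 3/20
  weight(X=1) = 3/28
Total weight = 3/20 + 3/28 = 9/35
P(X=0 | obs) = 3/20 / 9/35 = 7/12
P(X=1 | obs) = 3/28 / 9/35 = 5/12

P(X = 1 | obs) = 5/12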